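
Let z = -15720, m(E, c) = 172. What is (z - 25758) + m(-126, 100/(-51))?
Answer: -41306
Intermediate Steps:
(z - 25758) + m(-126, 100/(-51)) = (-15720 - 25758) + 172 = -41478 + 172 = -41306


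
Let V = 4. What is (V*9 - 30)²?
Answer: 36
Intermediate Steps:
(V*9 - 30)² = (4*9 - 30)² = (36 - 30)² = 6² = 36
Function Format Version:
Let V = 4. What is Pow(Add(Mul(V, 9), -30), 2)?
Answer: 36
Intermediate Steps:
Pow(Add(Mul(V, 9), -30), 2) = Pow(Add(Mul(4, 9), -30), 2) = Pow(Add(36, -30), 2) = Pow(6, 2) = 36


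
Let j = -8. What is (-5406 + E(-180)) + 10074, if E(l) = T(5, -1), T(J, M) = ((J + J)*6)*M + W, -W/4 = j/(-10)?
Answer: 23024/5 ≈ 4604.8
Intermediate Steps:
W = -16/5 (W = -(-32)/(-10) = -(-32)*(-1)/10 = -4*⅘ = -16/5 ≈ -3.2000)
T(J, M) = -16/5 + 12*J*M (T(J, M) = ((J + J)*6)*M - 16/5 = ((2*J)*6)*M - 16/5 = (12*J)*M - 16/5 = 12*J*M - 16/5 = -16/5 + 12*J*M)
E(l) = -316/5 (E(l) = -16/5 + 12*5*(-1) = -16/5 - 60 = -316/5)
(-5406 + E(-180)) + 10074 = (-5406 - 316/5) + 10074 = -27346/5 + 10074 = 23024/5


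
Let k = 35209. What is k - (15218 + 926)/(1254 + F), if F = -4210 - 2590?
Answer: 97642629/2773 ≈ 35212.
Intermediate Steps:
F = -6800
k - (15218 + 926)/(1254 + F) = 35209 - (15218 + 926)/(1254 - 6800) = 35209 - 16144/(-5546) = 35209 - 16144*(-1)/5546 = 35209 - 1*(-8072/2773) = 35209 + 8072/2773 = 97642629/2773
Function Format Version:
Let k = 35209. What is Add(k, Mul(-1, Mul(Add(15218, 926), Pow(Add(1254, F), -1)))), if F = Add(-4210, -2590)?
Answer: Rational(97642629, 2773) ≈ 35212.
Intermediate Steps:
F = -6800
Add(k, Mul(-1, Mul(Add(15218, 926), Pow(Add(1254, F), -1)))) = Add(35209, Mul(-1, Mul(Add(15218, 926), Pow(Add(1254, -6800), -1)))) = Add(35209, Mul(-1, Mul(16144, Pow(-5546, -1)))) = Add(35209, Mul(-1, Mul(16144, Rational(-1, 5546)))) = Add(35209, Mul(-1, Rational(-8072, 2773))) = Add(35209, Rational(8072, 2773)) = Rational(97642629, 2773)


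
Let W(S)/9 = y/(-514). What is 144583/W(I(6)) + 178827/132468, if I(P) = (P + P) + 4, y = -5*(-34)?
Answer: -1640695584751/33779340 ≈ -48571.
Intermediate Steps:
y = 170
I(P) = 4 + 2*P (I(P) = 2*P + 4 = 4 + 2*P)
W(S) = -765/257 (W(S) = 9*(170/(-514)) = 9*(170*(-1/514)) = 9*(-85/257) = -765/257)
144583/W(I(6)) + 178827/132468 = 144583/(-765/257) + 178827/132468 = 144583*(-257/765) + 178827*(1/132468) = -37157831/765 + 59609/44156 = -1640695584751/33779340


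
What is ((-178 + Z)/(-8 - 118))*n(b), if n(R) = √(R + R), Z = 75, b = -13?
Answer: 103*I*√26/126 ≈ 4.1682*I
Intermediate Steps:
n(R) = √2*√R (n(R) = √(2*R) = √2*√R)
((-178 + Z)/(-8 - 118))*n(b) = ((-178 + 75)/(-8 - 118))*(√2*√(-13)) = (-103/(-126))*(√2*(I*√13)) = (-103*(-1/126))*(I*√26) = 103*(I*√26)/126 = 103*I*√26/126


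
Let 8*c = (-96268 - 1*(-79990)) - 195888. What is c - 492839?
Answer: -2077439/4 ≈ -5.1936e+5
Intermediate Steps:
c = -106083/4 (c = ((-96268 - 1*(-79990)) - 195888)/8 = ((-96268 + 79990) - 195888)/8 = (-16278 - 195888)/8 = (⅛)*(-212166) = -106083/4 ≈ -26521.)
c - 492839 = -106083/4 - 492839 = -2077439/4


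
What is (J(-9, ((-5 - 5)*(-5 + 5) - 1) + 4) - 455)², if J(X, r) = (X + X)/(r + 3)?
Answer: 209764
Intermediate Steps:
J(X, r) = 2*X/(3 + r) (J(X, r) = (2*X)/(3 + r) = 2*X/(3 + r))
(J(-9, ((-5 - 5)*(-5 + 5) - 1) + 4) - 455)² = (2*(-9)/(3 + (((-5 - 5)*(-5 + 5) - 1) + 4)) - 455)² = (2*(-9)/(3 + ((-10*0 - 1) + 4)) - 455)² = (2*(-9)/(3 + ((0 - 1) + 4)) - 455)² = (2*(-9)/(3 + (-1 + 4)) - 455)² = (2*(-9)/(3 + 3) - 455)² = (2*(-9)/6 - 455)² = (2*(-9)*(⅙) - 455)² = (-3 - 455)² = (-458)² = 209764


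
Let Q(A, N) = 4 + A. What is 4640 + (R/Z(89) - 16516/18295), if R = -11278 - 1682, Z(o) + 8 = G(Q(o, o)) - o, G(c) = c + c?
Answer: 7316530076/1628255 ≈ 4493.5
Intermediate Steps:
G(c) = 2*c
Z(o) = o (Z(o) = -8 + (2*(4 + o) - o) = -8 + ((8 + 2*o) - o) = -8 + (8 + o) = o)
R = -12960
4640 + (R/Z(89) - 16516/18295) = 4640 + (-12960/89 - 16516/18295) = 4640 - 238573124/1628255 = 7316530076/1628255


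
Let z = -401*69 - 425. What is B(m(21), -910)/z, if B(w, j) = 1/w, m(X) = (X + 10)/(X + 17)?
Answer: -19/435457 ≈ -4.3632e-5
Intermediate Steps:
m(X) = (10 + X)/(17 + X)
z = -28094 (z = -27669 - 425 = -28094)
B(m(21), -910)/z = 1/(((10 + 21)/(17 + 21))*(-28094)) = -1/28094/(31/38) = (38/31)*(-1/28094) = -19/435457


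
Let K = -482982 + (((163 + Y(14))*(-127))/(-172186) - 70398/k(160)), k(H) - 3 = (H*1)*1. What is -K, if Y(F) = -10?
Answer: 13567644783051/28066318 ≈ 4.8341e+5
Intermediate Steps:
k(H) = 3 + H (k(H) = 3 + (H*1)*1 = 3 + H*1 = 3 + H)
K = -13567644783051/28066318 (K = -482982 + (((163 - 10)*(-127))/(-172186) - 70398/(3 + 160)) = -482982 + ((153*(-127))*(-1/172186) - 70398/163) = -482982 + (-19431*(-1/172186) - 70398*1/163) = -482982 + (19431/172186 - 70398/163) = -482982 - 12118382775/28066318 = -13567644783051/28066318 ≈ -4.8341e+5)
-K = -1*(-13567644783051/28066318) = 13567644783051/28066318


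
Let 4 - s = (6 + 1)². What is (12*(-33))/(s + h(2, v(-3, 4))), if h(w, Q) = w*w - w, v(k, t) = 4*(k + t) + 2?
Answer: 396/43 ≈ 9.2093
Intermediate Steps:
v(k, t) = 2 + 4*k + 4*t (v(k, t) = (4*k + 4*t) + 2 = 2 + 4*k + 4*t)
h(w, Q) = w² - w
s = -45 (s = 4 - (6 + 1)² = 4 - 1*7² = 4 - 1*49 = 4 - 49 = -45)
(12*(-33))/(s + h(2, v(-3, 4))) = (12*(-33))/(-45 + 2*(-1 + 2)) = -396/(-45 + 2*1) = -396/(-45 + 2) = -396/(-43) = -396*(-1/43) = 396/43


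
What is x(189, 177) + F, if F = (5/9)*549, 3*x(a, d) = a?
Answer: 368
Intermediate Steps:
x(a, d) = a/3
F = 305 (F = (5*(⅑))*549 = (5/9)*549 = 305)
x(189, 177) + F = (⅓)*189 + 305 = 63 + 305 = 368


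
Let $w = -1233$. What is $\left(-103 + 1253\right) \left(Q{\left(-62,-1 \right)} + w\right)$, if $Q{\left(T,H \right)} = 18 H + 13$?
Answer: $-1423700$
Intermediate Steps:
$Q{\left(T,H \right)} = 13 + 18 H$
$\left(-103 + 1253\right) \left(Q{\left(-62,-1 \right)} + w\right) = \left(-103 + 1253\right) \left(\left(13 + 18 \left(-1\right)\right) - 1233\right) = 1150 \left(\left(13 - 18\right) - 1233\right) = 1150 \left(-5 - 1233\right) = 1150 \left(-1238\right) = -1423700$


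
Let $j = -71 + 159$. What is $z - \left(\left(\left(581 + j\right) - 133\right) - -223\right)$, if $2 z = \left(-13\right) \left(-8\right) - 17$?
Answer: $- \frac{1431}{2} \approx -715.5$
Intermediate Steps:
$j = 88$
$z = \frac{87}{2}$ ($z = \frac{\left(-13\right) \left(-8\right) - 17}{2} = \frac{104 - 17}{2} = \frac{1}{2} \cdot 87 = \frac{87}{2} \approx 43.5$)
$z - \left(\left(\left(581 + j\right) - 133\right) - -223\right) = \frac{87}{2} - \left(\left(\left(581 + 88\right) - 133\right) - -223\right) = \frac{87}{2} - \left(\left(669 - 133\right) + 223\right) = \frac{87}{2} - \left(536 + 223\right) = \frac{87}{2} - 759 = - \frac{1431}{2}$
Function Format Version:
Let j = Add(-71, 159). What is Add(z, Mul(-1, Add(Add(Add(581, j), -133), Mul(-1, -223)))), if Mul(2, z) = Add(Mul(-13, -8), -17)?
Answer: Rational(-1431, 2) ≈ -715.50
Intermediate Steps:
j = 88
z = Rational(87, 2) (z = Mul(Rational(1, 2), Add(Mul(-13, -8), -17)) = Mul(Rational(1, 2), Add(104, -17)) = Mul(Rational(1, 2), 87) = Rational(87, 2) ≈ 43.500)
Add(z, Mul(-1, Add(Add(Add(581, j), -133), Mul(-1, -223)))) = Add(Rational(87, 2), Mul(-1, Add(Add(Add(581, 88), -133), Mul(-1, -223)))) = Add(Rational(87, 2), Mul(-1, Add(Add(669, -133), 223))) = Add(Rational(87, 2), Mul(-1, Add(536, 223))) = Add(Rational(87, 2), Mul(-1, 759)) = Add(Rational(87, 2), -759) = Rational(-1431, 2)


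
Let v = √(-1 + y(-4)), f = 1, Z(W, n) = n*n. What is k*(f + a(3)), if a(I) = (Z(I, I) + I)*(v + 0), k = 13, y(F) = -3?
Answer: 13 + 312*I ≈ 13.0 + 312.0*I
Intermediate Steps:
Z(W, n) = n²
v = 2*I (v = √(-1 - 3) = √(-4) = 2*I ≈ 2.0*I)
a(I) = 2*I*(I + I²) (a(I) = (I² + I)*(2*I + 0) = (I + I²)*(2*I) = 2*I*(I + I²))
k*(f + a(3)) = 13*(1 + 2*I*3*(1 + 3)) = 13*(1 + 2*I*3*4) = 13*(1 + 24*I) = 13 + 312*I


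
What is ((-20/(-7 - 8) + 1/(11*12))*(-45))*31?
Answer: -82305/44 ≈ -1870.6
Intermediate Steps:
((-20/(-7 - 8) + 1/(11*12))*(-45))*31 = ((-20/(-15) + (1/11)*(1/12))*(-45))*31 = ((-20*(-1/15) + 1/132)*(-45))*31 = ((4/3 + 1/132)*(-45))*31 = ((59/44)*(-45))*31 = -2655/44*31 = -82305/44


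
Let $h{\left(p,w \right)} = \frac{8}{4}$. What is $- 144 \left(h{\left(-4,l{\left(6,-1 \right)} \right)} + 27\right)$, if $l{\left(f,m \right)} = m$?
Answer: $-4176$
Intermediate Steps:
$h{\left(p,w \right)} = 2$ ($h{\left(p,w \right)} = 8 \cdot \frac{1}{4} = 2$)
$- 144 \left(h{\left(-4,l{\left(6,-1 \right)} \right)} + 27\right) = - 144 \left(2 + 27\right) = \left(-144\right) 29 = -4176$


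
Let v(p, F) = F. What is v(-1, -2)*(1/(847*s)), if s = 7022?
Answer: -1/2973817 ≈ -3.3627e-7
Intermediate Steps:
v(-1, -2)*(1/(847*s)) = -2/(847*7022) = -2*1/5947634 = -1/2973817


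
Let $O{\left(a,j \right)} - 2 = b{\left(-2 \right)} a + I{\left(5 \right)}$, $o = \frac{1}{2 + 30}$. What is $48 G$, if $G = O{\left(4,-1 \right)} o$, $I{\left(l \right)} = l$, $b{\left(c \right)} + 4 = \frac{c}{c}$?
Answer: $- \frac{15}{2} \approx -7.5$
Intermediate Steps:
$b{\left(c \right)} = -3$ ($b{\left(c \right)} = -4 + \frac{c}{c} = -4 + 1 = -3$)
$o = \frac{1}{32} \approx 0.03125$
$O{\left(a,j \right)} = 7 - 3 a$ ($O{\left(a,j \right)} = 2 - \left(-5 + 3 a\right) = 7 - 3 a$)
$G = - \frac{5}{32}$ ($G = \left(7 - 12\right) \frac{1}{32} = \left(-5\right) \frac{1}{32} = - \frac{5}{32} \approx -0.15625$)
$48 G = 48 \left(- \frac{5}{32}\right) = - \frac{15}{2}$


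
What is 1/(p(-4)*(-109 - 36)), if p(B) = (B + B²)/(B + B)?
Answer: 2/435 ≈ 0.0045977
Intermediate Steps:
p(B) = (B + B²)/(2*B) (p(B) = (B + B²)/((2*B)) = (B + B²)*(1/(2*B)) = (B + B²)/(2*B))
1/(p(-4)*(-109 - 36)) = 1/((½ + (½)*(-4))*(-109 - 36)) = 1/((½ - 2)*(-145)) = 1/(-3/2*(-145)) = 1/(435/2) = 2/435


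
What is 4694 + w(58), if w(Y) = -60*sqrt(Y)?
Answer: 4694 - 60*sqrt(58) ≈ 4237.1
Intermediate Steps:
4694 + w(58) = 4694 - 60*sqrt(58)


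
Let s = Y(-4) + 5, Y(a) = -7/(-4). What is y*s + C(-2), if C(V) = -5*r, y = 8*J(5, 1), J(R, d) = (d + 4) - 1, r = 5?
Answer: 191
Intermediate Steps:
Y(a) = 7/4 (Y(a) = -7*(-¼) = 7/4)
J(R, d) = 3 + d (J(R, d) = (4 + d) - 1 = 3 + d)
y = 32 (y = 8*(3 + 1) = 8*4 = 32)
s = 27/4 (s = 7/4 + 5 = 27/4 ≈ 6.7500)
C(V) = -25 (C(V) = -5*5 = -25)
y*s + C(-2) = 32*(27/4) - 25 = 216 - 25 = 191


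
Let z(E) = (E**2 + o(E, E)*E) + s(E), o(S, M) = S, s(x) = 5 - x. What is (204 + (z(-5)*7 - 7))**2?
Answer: 380689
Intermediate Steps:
z(E) = 5 - E + 2*E**2 (z(E) = (E**2 + E*E) + (5 - E) = (E**2 + E**2) + (5 - E) = 2*E**2 + (5 - E) = 5 - E + 2*E**2)
(204 + (z(-5)*7 - 7))**2 = (204 + ((5 - 1*(-5) + 2*(-5)**2)*7 - 7))**2 = (204 + ((5 + 5 + 2*25)*7 - 7))**2 = (204 + ((5 + 5 + 50)*7 - 7))**2 = (204 + (60*7 - 7))**2 = (204 + (420 - 7))**2 = (204 + 413)**2 = 617**2 = 380689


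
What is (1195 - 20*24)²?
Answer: 511225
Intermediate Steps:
(1195 - 20*24)² = (1195 - 480)² = 715² = 511225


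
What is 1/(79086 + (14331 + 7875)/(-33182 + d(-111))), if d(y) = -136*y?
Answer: 9043/715163595 ≈ 1.2645e-5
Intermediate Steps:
1/(79086 + (14331 + 7875)/(-33182 + d(-111))) = 1/(79086 + (14331 + 7875)/(-33182 - 136*(-111))) = 1/(79086 + 22206/(-33182 + 15096)) = 1/(79086 + 22206/(-18086)) = 1/(79086 + 22206*(-1/18086)) = 1/(79086 - 11103/9043) = 1/(715163595/9043) = 9043/715163595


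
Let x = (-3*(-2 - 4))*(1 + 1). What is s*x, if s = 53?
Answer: 1908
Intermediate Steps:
x = 36 (x = -3*(-6)*2 = 18*2 = 36)
s*x = 53*36 = 1908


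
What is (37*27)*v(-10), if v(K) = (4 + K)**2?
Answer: 35964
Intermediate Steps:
(37*27)*v(-10) = (37*27)*(4 - 10)**2 = 999*(-6)**2 = 999*36 = 35964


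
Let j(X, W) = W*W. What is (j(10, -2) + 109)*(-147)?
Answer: -16611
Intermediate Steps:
j(X, W) = W²
(j(10, -2) + 109)*(-147) = ((-2)² + 109)*(-147) = (4 + 109)*(-147) = 113*(-147) = -16611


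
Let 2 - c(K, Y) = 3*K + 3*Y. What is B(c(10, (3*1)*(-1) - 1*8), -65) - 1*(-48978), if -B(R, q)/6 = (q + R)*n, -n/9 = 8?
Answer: 23058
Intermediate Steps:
n = -72 (n = -9*8 = -72)
c(K, Y) = 2 - 3*K - 3*Y (c(K, Y) = 2 - (3*K + 3*Y) = 2 + (-3*K - 3*Y) = 2 - 3*K - 3*Y)
B(R, q) = 432*R + 432*q (B(R, q) = -6*(q + R)*(-72) = -6*(R + q)*(-72) = -6*(-72*R - 72*q) = 432*R + 432*q)
B(c(10, (3*1)*(-1) - 1*8), -65) - 1*(-48978) = (432*(2 - 3*10 - 3*((3*1)*(-1) - 1*8)) + 432*(-65)) - 1*(-48978) = (432*(2 - 30 - 3*(3*(-1) - 8)) - 28080) + 48978 = (432*(2 - 30 - 3*(-3 - 8)) - 28080) + 48978 = (432*(2 - 30 - 3*(-11)) - 28080) + 48978 = (432*(2 - 30 + 33) - 28080) + 48978 = (432*5 - 28080) + 48978 = (2160 - 28080) + 48978 = -25920 + 48978 = 23058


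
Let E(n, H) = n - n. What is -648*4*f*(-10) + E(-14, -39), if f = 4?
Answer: 103680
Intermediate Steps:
E(n, H) = 0
-648*4*f*(-10) + E(-14, -39) = -648*4*4*(-10) + 0 = -10368*(-10) + 0 = -648*(-160) + 0 = 103680 + 0 = 103680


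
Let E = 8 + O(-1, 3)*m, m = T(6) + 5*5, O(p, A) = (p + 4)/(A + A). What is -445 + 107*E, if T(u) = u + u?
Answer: 4781/2 ≈ 2390.5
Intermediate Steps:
O(p, A) = (4 + p)/(2*A) (O(p, A) = (4 + p)/((2*A)) = (4 + p)*(1/(2*A)) = (4 + p)/(2*A))
T(u) = 2*u
m = 37 (m = 2*6 + 5*5 = 12 + 25 = 37)
E = 53/2 (E = 8 + ((½)*(4 - 1)/3)*37 = 8 + ((½)*(⅓)*3)*37 = 8 + (½)*37 = 8 + 37/2 = 53/2 ≈ 26.500)
-445 + 107*E = -445 + 107*(53/2) = -445 + 5671/2 = 4781/2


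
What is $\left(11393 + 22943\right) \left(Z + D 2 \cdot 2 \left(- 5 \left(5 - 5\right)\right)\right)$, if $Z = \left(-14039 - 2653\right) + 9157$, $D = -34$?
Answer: $-258721760$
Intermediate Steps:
$Z = -7535$ ($Z = -16692 + 9157 = -7535$)
$\left(11393 + 22943\right) \left(Z + D 2 \cdot 2 \left(- 5 \left(5 - 5\right)\right)\right) = \left(11393 + 22943\right) \left(-7535 + - 34 \cdot 2 \cdot 2 \left(- 5 \left(5 - 5\right)\right)\right) = 34336 \left(-7535 + \left(-34\right) 4 \left(\left(-5\right) 0\right)\right) = 34336 \left(-7535 - 0\right) = 34336 \left(-7535 + 0\right) = 34336 \left(-7535\right) = -258721760$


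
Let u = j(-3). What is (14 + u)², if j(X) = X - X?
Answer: 196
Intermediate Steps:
j(X) = 0
u = 0
(14 + u)² = (14 + 0)² = 14² = 196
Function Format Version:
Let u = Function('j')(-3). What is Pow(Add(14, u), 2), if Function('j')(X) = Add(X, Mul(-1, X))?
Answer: 196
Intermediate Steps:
Function('j')(X) = 0
u = 0
Pow(Add(14, u), 2) = Pow(Add(14, 0), 2) = Pow(14, 2) = 196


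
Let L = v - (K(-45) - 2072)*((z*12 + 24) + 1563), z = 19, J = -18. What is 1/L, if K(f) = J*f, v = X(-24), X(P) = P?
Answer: 1/2290506 ≈ 4.3658e-7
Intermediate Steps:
v = -24
K(f) = -18*f
L = 2290506 (L = -24 - (-18*(-45) - 2072)*((19*12 + 24) + 1563) = -24 - (810 - 2072)*((228 + 24) + 1563) = -24 - (-1262)*(252 + 1563) = -24 - (-1262)*1815 = -24 - 1*(-2290530) = -24 + 2290530 = 2290506)
1/L = 1/2290506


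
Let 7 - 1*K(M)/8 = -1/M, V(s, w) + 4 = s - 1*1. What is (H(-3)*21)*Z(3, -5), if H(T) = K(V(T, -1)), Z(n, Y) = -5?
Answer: -5775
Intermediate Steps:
V(s, w) = -5 + s (V(s, w) = -4 + (s - 1*1) = -4 + (s - 1) = -4 + (-1 + s) = -5 + s)
K(M) = 56 + 8/M (K(M) = 56 - (-8)/M = 56 + 8/M)
H(T) = 56 + 8/(-5 + T)
(H(-3)*21)*Z(3, -5) = ((8*(-34 + 7*(-3))/(-5 - 3))*21)*(-5) = ((8*(-34 - 21)/(-8))*21)*(-5) = ((8*(-⅛)*(-55))*21)*(-5) = (55*21)*(-5) = 1155*(-5) = -5775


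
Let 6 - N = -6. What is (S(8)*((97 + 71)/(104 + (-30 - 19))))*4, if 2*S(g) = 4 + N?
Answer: 5376/55 ≈ 97.745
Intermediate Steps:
N = 12 (N = 6 - 1*(-6) = 6 + 6 = 12)
S(g) = 8 (S(g) = (4 + 12)/2 = (½)*16 = 8)
(S(8)*((97 + 71)/(104 + (-30 - 19))))*4 = (8*((97 + 71)/(104 + (-30 - 19))))*4 = (8*(168/(104 - 49)))*4 = (8*(168/55))*4 = (1344/55)*4 = 5376/55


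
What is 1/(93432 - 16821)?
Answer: 1/76611 ≈ 1.3053e-5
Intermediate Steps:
1/(93432 - 16821) = 1/76611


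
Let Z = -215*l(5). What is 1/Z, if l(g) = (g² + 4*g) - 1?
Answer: -1/9460 ≈ -0.00010571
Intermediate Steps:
l(g) = -1 + g² + 4*g
Z = -9460 (Z = -215*(-1 + 5² + 4*5) = -215*(-1 + 25 + 20) = -215*44 = -9460)
1/Z = 1/(-9460) = -1/9460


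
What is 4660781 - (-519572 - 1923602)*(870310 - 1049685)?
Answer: -438239675469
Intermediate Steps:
4660781 - (-519572 - 1923602)*(870310 - 1049685) = 4660781 - (-2443174)*(-179375) = 4660781 - 1*438244336250 = 4660781 - 438244336250 = -438239675469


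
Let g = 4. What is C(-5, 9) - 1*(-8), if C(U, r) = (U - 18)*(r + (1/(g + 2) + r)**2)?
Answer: -76739/36 ≈ -2131.6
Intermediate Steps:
C(U, r) = (-18 + U)*(r + (1/6 + r)**2) (C(U, r) = (U - 18)*(r + (1/(4 + 2) + r)**2) = (-18 + U)*(r + (1/6 + r)**2))
C(-5, 9) - 1*(-8) = (-(1 + 6*9)**2/2 + 9*(-18 - 5) + (1/36)*(-5)*(1 + 6*9)**2) - 1*(-8) = (-(1 + 54)**2/2 + 9*(-23) + (1/36)*(-5)*(1 + 54)**2) + 8 = (-1/2*55**2 - 207 + (1/36)*(-5)*55**2) + 8 = (-1/2*3025 - 207 + (1/36)*(-5)*3025) + 8 = (-3025/2 - 207 - 15125/36) + 8 = -77027/36 + 8 = -76739/36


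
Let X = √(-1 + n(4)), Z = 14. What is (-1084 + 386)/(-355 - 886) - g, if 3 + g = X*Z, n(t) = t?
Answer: 4421/1241 - 14*√3 ≈ -20.686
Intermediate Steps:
X = √3 (X = √(-1 + 4) = √3 ≈ 1.7320)
g = -3 + 14*√3 (g = -3 + √3*14 = -3 + 14*√3 ≈ 21.249)
(-1084 + 386)/(-355 - 886) - g = (-1084 + 386)/(-355 - 886) - (-3 + 14*√3) = -698/(-1241) + (3 - 14*√3) = -698*(-1/1241) + (3 - 14*√3) = 698/1241 + (3 - 14*√3) = 4421/1241 - 14*√3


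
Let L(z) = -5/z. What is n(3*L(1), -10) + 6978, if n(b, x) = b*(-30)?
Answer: 7428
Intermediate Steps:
n(b, x) = -30*b
n(3*L(1), -10) + 6978 = -90*(-5/1) + 6978 = -90*(-5*1) + 6978 = -90*(-5) + 6978 = -30*(-15) + 6978 = 450 + 6978 = 7428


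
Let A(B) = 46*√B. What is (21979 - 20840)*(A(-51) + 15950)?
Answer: 18167050 + 52394*I*√51 ≈ 1.8167e+7 + 3.7417e+5*I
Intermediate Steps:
(21979 - 20840)*(A(-51) + 15950) = (21979 - 20840)*(46*√(-51) + 15950) = 1139*(46*(I*√51) + 15950) = 1139*(46*I*√51 + 15950) = 1139*(15950 + 46*I*√51) = 18167050 + 52394*I*√51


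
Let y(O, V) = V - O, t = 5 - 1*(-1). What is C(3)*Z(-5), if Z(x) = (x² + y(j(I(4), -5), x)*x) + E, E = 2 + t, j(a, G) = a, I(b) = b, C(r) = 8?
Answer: 624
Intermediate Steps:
t = 6 (t = 5 + 1 = 6)
E = 8 (E = 2 + 6 = 8)
Z(x) = 8 + x² + x*(-4 + x) (Z(x) = (x² + (x - 1*4)*x) + 8 = (x² + (x - 4)*x) + 8 = (x² + (-4 + x)*x) + 8 = (x² + x*(-4 + x)) + 8 = 8 + x² + x*(-4 + x))
C(3)*Z(-5) = 8*(8 + (-5)² - 5*(-4 - 5)) = 8*(8 + 25 - 5*(-9)) = 8*(8 + 25 + 45) = 8*78 = 624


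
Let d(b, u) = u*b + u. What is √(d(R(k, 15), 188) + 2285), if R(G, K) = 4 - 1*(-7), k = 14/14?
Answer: √4541 ≈ 67.387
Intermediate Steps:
k = 1 (k = 14*(1/14) = 1)
R(G, K) = 11 (R(G, K) = 4 + 7 = 11)
d(b, u) = u + b*u (d(b, u) = b*u + u = u + b*u)
√(d(R(k, 15), 188) + 2285) = √(188*(1 + 11) + 2285) = √(188*12 + 2285) = √(2256 + 2285) = √4541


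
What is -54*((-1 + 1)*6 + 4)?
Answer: -216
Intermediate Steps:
-54*((-1 + 1)*6 + 4) = -54*(0*6 + 4) = -54*(0 + 4) = -54*4 = -216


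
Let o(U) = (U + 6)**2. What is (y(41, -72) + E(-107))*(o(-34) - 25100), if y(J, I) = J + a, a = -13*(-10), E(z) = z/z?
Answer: -4182352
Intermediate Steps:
E(z) = 1
a = 130
y(J, I) = 130 + J (y(J, I) = J + 130 = 130 + J)
o(U) = (6 + U)**2
(y(41, -72) + E(-107))*(o(-34) - 25100) = ((130 + 41) + 1)*((6 - 34)**2 - 25100) = (171 + 1)*((-28)**2 - 25100) = 172*(784 - 25100) = 172*(-24316) = -4182352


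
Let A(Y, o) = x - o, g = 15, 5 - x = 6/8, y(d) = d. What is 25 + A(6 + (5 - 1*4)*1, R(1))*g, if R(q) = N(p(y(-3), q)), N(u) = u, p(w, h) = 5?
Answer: 55/4 ≈ 13.750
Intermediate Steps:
x = 17/4 (x = 5 - 6/8 = 5 - 1*¾ = 5 - ¾ = 17/4 ≈ 4.2500)
R(q) = 5
A(Y, o) = 17/4 - o
25 + A(6 + (5 - 1*4)*1, R(1))*g = 25 + (17/4 - 1*5)*15 = 25 + (17/4 - 5)*15 = 25 - ¾*15 = 25 - 45/4 = 55/4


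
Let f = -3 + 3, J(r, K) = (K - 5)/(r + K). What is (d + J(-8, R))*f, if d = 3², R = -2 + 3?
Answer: 0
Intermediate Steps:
R = 1
d = 9
J(r, K) = (-5 + K)/(K + r)
f = 0
(d + J(-8, R))*f = (9 + (-5 + 1)/(1 - 8))*0 = (9 - 4/(-7))*0 = (9 - ⅐*(-4))*0 = (9 + 4/7)*0 = (67/7)*0 = 0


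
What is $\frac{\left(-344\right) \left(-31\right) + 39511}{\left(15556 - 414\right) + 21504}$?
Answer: $\frac{50175}{36646} \approx 1.3692$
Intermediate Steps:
$\frac{\left(-344\right) \left(-31\right) + 39511}{\left(15556 - 414\right) + 21504} = \frac{10664 + 39511}{\left(15556 - 414\right) + 21504} = \frac{50175}{15142 + 21504} = \frac{50175}{36646}$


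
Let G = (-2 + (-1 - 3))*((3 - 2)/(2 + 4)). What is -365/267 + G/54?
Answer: -6659/4806 ≈ -1.3856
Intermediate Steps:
G = -1 (G = (-2 - 4)*(1/6) = -6/6 = -6*⅙ = -1)
-365/267 + G/54 = -365/267 - 1/54 = -6659/4806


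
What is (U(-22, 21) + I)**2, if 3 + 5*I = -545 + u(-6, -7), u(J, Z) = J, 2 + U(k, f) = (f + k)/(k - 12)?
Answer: 367527241/28900 ≈ 12717.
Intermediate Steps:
U(k, f) = -2 + (f + k)/(-12 + k) (U(k, f) = -2 + (f + k)/(k - 12) = -2 + (f + k)/(-12 + k))
I = -554/5 (I = -3/5 + (-545 - 6)/5 = -3/5 + (1/5)*(-551) = -3/5 - 551/5 = -554/5 ≈ -110.80)
(U(-22, 21) + I)**2 = ((24 + 21 - 1*(-22))/(-12 - 22) - 554/5)**2 = ((24 + 21 + 22)/(-34) - 554/5)**2 = (-1/34*67 - 554/5)**2 = (-67/34 - 554/5)**2 = (-19171/170)**2 = 367527241/28900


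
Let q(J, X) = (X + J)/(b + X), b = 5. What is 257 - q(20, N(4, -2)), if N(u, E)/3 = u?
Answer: 4337/17 ≈ 255.12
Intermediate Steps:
N(u, E) = 3*u
q(J, X) = (J + X)/(5 + X) (q(J, X) = (X + J)/(5 + X) = (J + X)/(5 + X))
257 - q(20, N(4, -2)) = 257 - (20 + 3*4)/(5 + 3*4) = 257 - (20 + 12)/(5 + 12) = 257 - 32/17 = 4337/17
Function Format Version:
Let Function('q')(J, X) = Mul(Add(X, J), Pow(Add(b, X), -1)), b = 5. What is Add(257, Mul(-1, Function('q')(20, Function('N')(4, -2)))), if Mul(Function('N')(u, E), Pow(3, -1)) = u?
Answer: Rational(4337, 17) ≈ 255.12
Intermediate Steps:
Function('N')(u, E) = Mul(3, u)
Function('q')(J, X) = Mul(Pow(Add(5, X), -1), Add(J, X)) (Function('q')(J, X) = Mul(Add(X, J), Pow(Add(5, X), -1)) = Mul(Add(J, X), Pow(Add(5, X), -1)) = Mul(Pow(Add(5, X), -1), Add(J, X)))
Add(257, Mul(-1, Function('q')(20, Function('N')(4, -2)))) = Add(257, Mul(-1, Mul(Pow(Add(5, Mul(3, 4)), -1), Add(20, Mul(3, 4))))) = Add(257, Mul(-1, Mul(Pow(Add(5, 12), -1), Add(20, 12)))) = Add(257, Mul(-1, Mul(Pow(17, -1), 32))) = Add(257, Mul(-1, Mul(Rational(1, 17), 32))) = Add(257, Mul(-1, Rational(32, 17))) = Add(257, Rational(-32, 17)) = Rational(4337, 17)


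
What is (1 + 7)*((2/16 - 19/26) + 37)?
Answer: 3785/13 ≈ 291.15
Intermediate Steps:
(1 + 7)*((2/16 - 19/26) + 37) = 8*((2*(1/16) - 19*1/26) + 37) = 8*((⅛ - 19/26) + 37) = 8*(-63/104 + 37) = 8*(3785/104) = 3785/13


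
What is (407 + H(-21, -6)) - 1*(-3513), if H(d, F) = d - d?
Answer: 3920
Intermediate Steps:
H(d, F) = 0
(407 + H(-21, -6)) - 1*(-3513) = (407 + 0) - 1*(-3513) = 407 + 3513 = 3920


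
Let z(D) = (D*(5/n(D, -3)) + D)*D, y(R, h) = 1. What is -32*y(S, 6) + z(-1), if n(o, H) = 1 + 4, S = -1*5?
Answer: -30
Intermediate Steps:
S = -5
n(o, H) = 5
z(D) = 2*D² (z(D) = (D*(5/5) + D)*D = (D*(5*(⅕)) + D)*D = (D*1 + D)*D = (D + D)*D = (2*D)*D = 2*D²)
-32*y(S, 6) + z(-1) = -32*1 + 2*(-1)² = -32 + 2*1 = -32 + 2 = -30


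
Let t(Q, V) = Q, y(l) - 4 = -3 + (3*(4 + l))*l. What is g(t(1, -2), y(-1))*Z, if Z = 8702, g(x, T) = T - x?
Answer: -78318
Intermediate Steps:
y(l) = 1 + l*(12 + 3*l) (y(l) = 4 + (-3 + (3*(4 + l))*l) = 4 + (-3 + (12 + 3*l)*l) = 4 + (-3 + l*(12 + 3*l)) = 1 + l*(12 + 3*l))
g(t(1, -2), y(-1))*Z = ((1 + 3*(-1)**2 + 12*(-1)) - 1*1)*8702 = ((1 + 3*1 - 12) - 1)*8702 = ((1 + 3 - 12) - 1)*8702 = (-8 - 1)*8702 = -9*8702 = -78318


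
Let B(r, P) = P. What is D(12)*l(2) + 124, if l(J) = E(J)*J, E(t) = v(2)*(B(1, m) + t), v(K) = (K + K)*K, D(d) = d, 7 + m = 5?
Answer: 124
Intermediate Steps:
m = -2 (m = -7 + 5 = -2)
v(K) = 2*K² (v(K) = (2*K)*K = 2*K²)
E(t) = -16 + 8*t (E(t) = (2*2²)*(-2 + t) = (2*4)*(-2 + t) = 8*(-2 + t) = -16 + 8*t)
l(J) = J*(-16 + 8*J) (l(J) = (-16 + 8*J)*J = J*(-16 + 8*J))
D(12)*l(2) + 124 = 12*(8*2*(-2 + 2)) + 124 = 12*(8*2*0) + 124 = 12*0 + 124 = 0 + 124 = 124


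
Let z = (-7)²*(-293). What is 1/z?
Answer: -1/14357 ≈ -6.9652e-5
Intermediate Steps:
z = -14357 (z = 49*(-293) = -14357)
1/z = 1/(-14357) = -1/14357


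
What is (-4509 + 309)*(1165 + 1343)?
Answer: -10533600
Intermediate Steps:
(-4509 + 309)*(1165 + 1343) = -4200*2508 = -10533600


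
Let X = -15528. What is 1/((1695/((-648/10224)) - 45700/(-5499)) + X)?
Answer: -5499/232404362 ≈ -2.3661e-5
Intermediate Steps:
1/((1695/((-648/10224)) - 45700/(-5499)) + X) = 1/((1695/((-648/10224)) - 45700/(-5499)) - 15528) = 1/((1695/((-648*1/10224)) - 45700*(-1/5499)) - 15528) = 1/((1695/(-9/142) + 45700/5499) - 15528) = 1/((1695*(-142/9) + 45700/5499) - 15528) = 1/((-80230/3 + 45700/5499) - 15528) = 1/(-147015890/5499 - 15528) = 1/(-232404362/5499) = -5499/232404362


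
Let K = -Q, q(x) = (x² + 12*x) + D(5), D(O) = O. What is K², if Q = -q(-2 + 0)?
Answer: 225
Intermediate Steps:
q(x) = 5 + x² + 12*x (q(x) = (x² + 12*x) + 5 = 5 + x² + 12*x)
Q = 15 (Q = -(5 + (-2 + 0)² + 12*(-2 + 0)) = -(5 + (-2)² + 12*(-2)) = -(5 + 4 - 24) = -1*(-15) = 15)
K = -15 (K = -1*15 = -15)
K² = (-15)² = 225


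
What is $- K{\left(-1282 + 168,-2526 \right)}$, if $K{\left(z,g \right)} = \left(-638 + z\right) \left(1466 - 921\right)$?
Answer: $954840$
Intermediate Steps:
$K{\left(z,g \right)} = -347710 + 545 z$ ($K{\left(z,g \right)} = \left(-638 + z\right) 545 = -347710 + 545 z$)
$- K{\left(-1282 + 168,-2526 \right)} = - (-347710 + 545 \left(-1282 + 168\right)) = - (-347710 + 545 \left(-1114\right)) = - (-347710 - 607130) = \left(-1\right) \left(-954840\right) = 954840$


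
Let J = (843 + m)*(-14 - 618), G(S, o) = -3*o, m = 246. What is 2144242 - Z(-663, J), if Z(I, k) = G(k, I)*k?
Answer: 1371069514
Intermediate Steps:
J = -688248 (J = (843 + 246)*(-14 - 618) = 1089*(-632) = -688248)
Z(I, k) = -3*I*k (Z(I, k) = (-3*I)*k = -3*I*k)
2144242 - Z(-663, J) = 2144242 - (-3)*(-663)*(-688248) = 2144242 - 1*(-1368925272) = 2144242 + 1368925272 = 1371069514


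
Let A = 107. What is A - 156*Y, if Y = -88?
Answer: 13835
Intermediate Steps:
A - 156*Y = 107 - 156*(-88) = 107 + 13728 = 13835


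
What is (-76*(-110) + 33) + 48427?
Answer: 56820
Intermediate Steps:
(-76*(-110) + 33) + 48427 = (8360 + 33) + 48427 = 8393 + 48427 = 56820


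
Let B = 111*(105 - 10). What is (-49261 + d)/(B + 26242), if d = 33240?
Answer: -16021/36787 ≈ -0.43551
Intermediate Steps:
B = 10545 (B = 111*95 = 10545)
(-49261 + d)/(B + 26242) = (-49261 + 33240)/(10545 + 26242) = -16021/36787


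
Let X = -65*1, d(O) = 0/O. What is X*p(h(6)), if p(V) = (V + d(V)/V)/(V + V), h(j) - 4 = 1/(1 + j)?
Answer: -65/2 ≈ -32.500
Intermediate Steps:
d(O) = 0
X = -65
h(j) = 4 + 1/(1 + j)
p(V) = ½ (p(V) = (V + 0/V)/(V + V) = (V + 0)/((2*V)) = V*(1/(2*V)) = ½)
X*p(h(6)) = -65*½ = -65/2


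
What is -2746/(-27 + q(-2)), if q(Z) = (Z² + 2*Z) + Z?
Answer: 2746/29 ≈ 94.690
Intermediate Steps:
q(Z) = Z² + 3*Z
-2746/(-27 + q(-2)) = -2746/(-27 - 2*(3 - 2)) = -2746/(-27 - 2*1) = -2746/(-27 - 2) = -2746/(-29) = -1/29*(-2746) = 2746/29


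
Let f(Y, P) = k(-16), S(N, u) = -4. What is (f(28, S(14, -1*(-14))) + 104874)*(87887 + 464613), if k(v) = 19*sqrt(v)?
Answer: 57942885000 + 41990000*I ≈ 5.7943e+10 + 4.199e+7*I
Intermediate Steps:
f(Y, P) = 76*I (f(Y, P) = 19*sqrt(-16) = 19*(4*I) = 76*I)
(f(28, S(14, -1*(-14))) + 104874)*(87887 + 464613) = (76*I + 104874)*(87887 + 464613) = (104874 + 76*I)*552500 = 57942885000 + 41990000*I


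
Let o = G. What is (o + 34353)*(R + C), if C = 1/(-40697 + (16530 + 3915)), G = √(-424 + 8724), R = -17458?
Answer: -12145826652201/20252 - 1767797085*√83/10126 ≈ -6.0133e+8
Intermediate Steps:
G = 10*√83 (G = √8300 = 10*√83 ≈ 91.104)
o = 10*√83 ≈ 91.104
C = -1/20252 (C = 1/(-40697 + 20445) = 1/(-20252) = -1/20252 ≈ -4.9378e-5)
(o + 34353)*(R + C) = (10*√83 + 34353)*(-17458 - 1/20252) = (34353 + 10*√83)*(-353559417/20252) = -12145826652201/20252 - 1767797085*√83/10126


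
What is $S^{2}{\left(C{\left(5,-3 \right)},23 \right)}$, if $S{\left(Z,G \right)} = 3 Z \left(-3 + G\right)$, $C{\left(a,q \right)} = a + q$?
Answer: $14400$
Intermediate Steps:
$S{\left(Z,G \right)} = 3 Z \left(-3 + G\right)$
$S^{2}{\left(C{\left(5,-3 \right)},23 \right)} = \left(3 \left(5 - 3\right) \left(-3 + 23\right)\right)^{2} = \left(3 \cdot 2 \cdot 20\right)^{2} = 120^{2} = 14400$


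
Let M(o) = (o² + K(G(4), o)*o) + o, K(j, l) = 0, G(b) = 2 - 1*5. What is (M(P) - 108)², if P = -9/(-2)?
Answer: 110889/16 ≈ 6930.6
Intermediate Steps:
G(b) = -3 (G(b) = 2 - 5 = -3)
P = 9/2 (P = -9*(-½) = 9/2 ≈ 4.5000)
M(o) = o + o² (M(o) = (o² + 0*o) + o = (o² + 0) + o = o² + o = o + o²)
(M(P) - 108)² = (9*(1 + 9/2)/2 - 108)² = ((9/2)*(11/2) - 108)² = (99/4 - 108)² = (-333/4)² = 110889/16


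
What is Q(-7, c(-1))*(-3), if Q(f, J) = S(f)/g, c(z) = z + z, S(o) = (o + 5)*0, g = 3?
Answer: 0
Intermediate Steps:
S(o) = 0 (S(o) = (5 + o)*0 = 0)
c(z) = 2*z
Q(f, J) = 0 (Q(f, J) = 0/3 = 0*(⅓) = 0)
Q(-7, c(-1))*(-3) = 0*(-3) = 0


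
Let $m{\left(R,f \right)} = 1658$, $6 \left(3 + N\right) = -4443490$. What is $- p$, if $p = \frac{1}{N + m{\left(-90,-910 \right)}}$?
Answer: $\frac{3}{2216780} \approx 1.3533 \cdot 10^{-6}$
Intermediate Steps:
$N = - \frac{2221754}{3}$ ($N = -3 + \frac{1}{6} \left(-4443490\right) = -3 - \frac{2221745}{3} = - \frac{2221754}{3} \approx -7.4059 \cdot 10^{5}$)
$p = - \frac{3}{2216780}$ ($p = \frac{1}{- \frac{2221754}{3} + 1658} = \frac{1}{- \frac{2216780}{3}} = - \frac{3}{2216780} \approx -1.3533 \cdot 10^{-6}$)
$- p = \left(-1\right) \left(- \frac{3}{2216780}\right) = \frac{3}{2216780}$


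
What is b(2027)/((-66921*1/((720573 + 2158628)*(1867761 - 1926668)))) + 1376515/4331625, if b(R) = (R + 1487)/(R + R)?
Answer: 86053850358443731792/39172001567925 ≈ 2.1968e+6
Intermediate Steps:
b(R) = (1487 + R)/(2*R) (b(R) = (1487 + R)/((2*R)) = (1487 + R)*(1/(2*R)) = (1487 + R)/(2*R))
b(2027)/((-66921*1/((720573 + 2158628)*(1867761 - 1926668)))) + 1376515/4331625 = ((1/2)*(1487 + 2027)/2027)/((-66921*1/((720573 + 2158628)*(1867761 - 1926668)))) + 1376515/4331625 = ((1/2)*(1/2027)*3514)/((-66921/((-58907*2879201)))) + 1376515*(1/4331625) = 1757/(2027*((-66921/(-169605093307)))) + 275303/866325 = 1757/(2027*((-66921*(-1/169605093307)))) + 275303/866325 = 1757/(2027*(66921/169605093307)) + 275303/866325 = (1757/2027)*(169605093307/66921) + 275303/866325 = 297996148940399/135648867 + 275303/866325 = 86053850358443731792/39172001567925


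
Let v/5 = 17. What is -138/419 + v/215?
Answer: 1189/18017 ≈ 0.065993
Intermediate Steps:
v = 85 (v = 5*17 = 85)
-138/419 + v/215 = -138/419 + 85/215 = -138*1/419 + 85*(1/215) = -138/419 + 17/43 = 1189/18017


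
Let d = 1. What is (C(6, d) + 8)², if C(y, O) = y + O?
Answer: 225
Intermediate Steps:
C(y, O) = O + y
(C(6, d) + 8)² = ((1 + 6) + 8)² = (7 + 8)² = 15² = 225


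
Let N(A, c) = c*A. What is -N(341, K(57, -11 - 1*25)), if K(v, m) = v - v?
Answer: 0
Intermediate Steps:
K(v, m) = 0
N(A, c) = A*c
-N(341, K(57, -11 - 1*25)) = -341*0 = -1*0 = 0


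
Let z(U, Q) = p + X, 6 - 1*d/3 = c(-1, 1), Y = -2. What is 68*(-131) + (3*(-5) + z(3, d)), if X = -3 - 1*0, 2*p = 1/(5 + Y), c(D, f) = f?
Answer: -53555/6 ≈ -8925.8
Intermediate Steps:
p = 1/6 (p = 1/(2*(5 - 2)) = (1/2)/3 = (1/2)*(1/3) = 1/6 ≈ 0.16667)
X = -3 (X = -3 + 0 = -3)
d = 15 (d = 18 - 3*1 = 18 - 3 = 15)
z(U, Q) = -17/6 (z(U, Q) = 1/6 - 3 = -17/6)
68*(-131) + (3*(-5) + z(3, d)) = 68*(-131) + (3*(-5) - 17/6) = -8908 + (-15 - 17/6) = -8908 - 107/6 = -53555/6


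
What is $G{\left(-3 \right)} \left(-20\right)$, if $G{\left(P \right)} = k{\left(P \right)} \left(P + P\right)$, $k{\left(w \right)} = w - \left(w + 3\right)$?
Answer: $-360$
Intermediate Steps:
$k{\left(w \right)} = -3$ ($k{\left(w \right)} = w - \left(3 + w\right) = -3$)
$G{\left(P \right)} = - 6 P$ ($G{\left(P \right)} = - 3 \left(P + P\right) = - 3 \cdot 2 P = - 6 P$)
$G{\left(-3 \right)} \left(-20\right) = \left(-6\right) \left(-3\right) \left(-20\right) = 18 \left(-20\right) = -360$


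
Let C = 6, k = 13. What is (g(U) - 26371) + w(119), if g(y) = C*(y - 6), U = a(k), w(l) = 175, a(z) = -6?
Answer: -26268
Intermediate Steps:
U = -6
g(y) = -36 + 6*y (g(y) = 6*(y - 6) = 6*(-6 + y) = -36 + 6*y)
(g(U) - 26371) + w(119) = ((-36 + 6*(-6)) - 26371) + 175 = ((-36 - 36) - 26371) + 175 = (-72 - 26371) + 175 = -26443 + 175 = -26268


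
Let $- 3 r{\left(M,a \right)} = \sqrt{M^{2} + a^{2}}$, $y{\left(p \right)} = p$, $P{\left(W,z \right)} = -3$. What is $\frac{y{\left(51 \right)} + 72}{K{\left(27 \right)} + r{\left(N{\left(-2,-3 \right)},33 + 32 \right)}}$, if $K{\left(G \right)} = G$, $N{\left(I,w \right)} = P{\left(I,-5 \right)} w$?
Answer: $\frac{729}{55} + \frac{9 \sqrt{4306}}{55} \approx 23.992$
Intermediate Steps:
$N{\left(I,w \right)} = - 3 w$
$r{\left(M,a \right)} = - \frac{\sqrt{M^{2} + a^{2}}}{3}$
$\frac{y{\left(51 \right)} + 72}{K{\left(27 \right)} + r{\left(N{\left(-2,-3 \right)},33 + 32 \right)}} = \frac{51 + 72}{27 - \frac{\sqrt{\left(\left(-3\right) \left(-3\right)\right)^{2} + \left(33 + 32\right)^{2}}}{3}} = \frac{123}{27 - \frac{\sqrt{9^{2} + 65^{2}}}{3}} = \frac{123}{27 - \frac{\sqrt{81 + 4225}}{3}} = \frac{123}{27 - \frac{\sqrt{4306}}{3}}$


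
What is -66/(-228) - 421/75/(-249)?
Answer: 221423/709650 ≈ 0.31202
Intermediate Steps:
-66/(-228) - 421/75/(-249) = -66*(-1/228) - 421*1/75*(-1/249) = 11/38 - 421/75*(-1/249) = 11/38 + 421/18675 = 221423/709650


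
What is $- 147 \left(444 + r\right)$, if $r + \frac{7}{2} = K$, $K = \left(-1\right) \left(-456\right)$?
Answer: $- \frac{263571}{2} \approx -1.3179 \cdot 10^{5}$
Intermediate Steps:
$K = 456$
$r = \frac{905}{2}$ ($r = - \frac{7}{2} + 456 = \frac{905}{2} \approx 452.5$)
$- 147 \left(444 + r\right) = - 147 \left(444 + \frac{905}{2}\right) = \left(-147\right) \frac{1793}{2} = - \frac{263571}{2}$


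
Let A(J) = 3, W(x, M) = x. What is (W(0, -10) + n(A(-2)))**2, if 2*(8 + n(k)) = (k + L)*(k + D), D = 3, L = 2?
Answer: 49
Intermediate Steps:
n(k) = -8 + (2 + k)*(3 + k)/2 (n(k) = -8 + ((k + 2)*(k + 3))/2 = -8 + ((2 + k)*(3 + k))/2 = -8 + (2 + k)*(3 + k)/2)
(W(0, -10) + n(A(-2)))**2 = (0 + (-5 + (1/2)*3**2 + (5/2)*3))**2 = (0 + (-5 + (1/2)*9 + 15/2))**2 = (0 + (-5 + 9/2 + 15/2))**2 = (0 + 7)**2 = 7**2 = 49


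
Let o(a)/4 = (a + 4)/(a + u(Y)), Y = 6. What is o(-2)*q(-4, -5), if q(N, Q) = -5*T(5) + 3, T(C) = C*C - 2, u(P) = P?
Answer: -224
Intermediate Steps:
T(C) = -2 + C**2 (T(C) = C**2 - 2 = -2 + C**2)
q(N, Q) = -112 (q(N, Q) = -5*(-2 + 5**2) + 3 = -5*(-2 + 25) + 3 = -5*23 + 3 = -115 + 3 = -112)
o(a) = 4*(4 + a)/(6 + a) (o(a) = 4*((a + 4)/(a + 6)) = 4*((4 + a)/(6 + a)) = 4*(4 + a)/(6 + a))
o(-2)*q(-4, -5) = (4*(4 - 2)/(6 - 2))*(-112) = (4*2/4)*(-112) = (4*(1/4)*2)*(-112) = 2*(-112) = -224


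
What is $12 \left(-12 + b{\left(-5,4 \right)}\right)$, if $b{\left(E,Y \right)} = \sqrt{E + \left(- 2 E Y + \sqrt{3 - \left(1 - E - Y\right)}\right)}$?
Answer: $-72$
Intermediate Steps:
$b{\left(E,Y \right)} = \sqrt{E + \sqrt{2 + E + Y} - 2 E Y}$ ($b{\left(E,Y \right)} = \sqrt{E - \left(- \sqrt{3 + \left(-1 + E + Y\right)} + 2 E Y\right)} = \sqrt{E - \left(- \sqrt{2 + E + Y} + 2 E Y\right)} = \sqrt{E + \sqrt{2 + E + Y} - 2 E Y}$)
$12 \left(-12 + b{\left(-5,4 \right)}\right) = 12 \left(-12 + \sqrt{-5 + \sqrt{2 - 5 + 4} - \left(-10\right) 4}\right) = 12 \left(-12 + \sqrt{-5 + \sqrt{1} + 40}\right) = 12 \left(-12 + \sqrt{-5 + 1 + 40}\right) = 12 \left(-12 + \sqrt{36}\right) = 12 \left(-12 + 6\right) = 12 \left(-6\right) = -72$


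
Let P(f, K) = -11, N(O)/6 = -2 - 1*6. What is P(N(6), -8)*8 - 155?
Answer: -243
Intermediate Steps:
N(O) = -48 (N(O) = 6*(-2 - 1*6) = 6*(-2 - 6) = 6*(-8) = -48)
P(N(6), -8)*8 - 155 = -11*8 - 155 = -88 - 155 = -243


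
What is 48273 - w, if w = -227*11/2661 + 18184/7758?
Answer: 166086771746/3440673 ≈ 48272.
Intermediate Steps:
w = 4835983/3440673 (w = -2497*1/2661 + 18184*(1/7758) = -2497/2661 + 9092/3879 = 4835983/3440673 ≈ 1.4055)
48273 - w = 48273 - 1*4835983/3440673 = 48273 - 4835983/3440673 = 166086771746/3440673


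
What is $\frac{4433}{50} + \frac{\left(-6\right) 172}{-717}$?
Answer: $\frac{1076687}{11950} \approx 90.099$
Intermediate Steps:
$\frac{4433}{50} + \frac{\left(-6\right) 172}{-717} = 4433 \cdot \frac{1}{50} - - \frac{344}{239} = \frac{4433}{50} + \frac{344}{239} = \frac{1076687}{11950}$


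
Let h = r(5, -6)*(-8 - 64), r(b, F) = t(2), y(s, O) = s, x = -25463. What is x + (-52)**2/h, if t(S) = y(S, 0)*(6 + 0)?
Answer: -1375171/54 ≈ -25466.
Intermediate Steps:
t(S) = 6*S (t(S) = S*(6 + 0) = S*6 = 6*S)
r(b, F) = 12 (r(b, F) = 6*2 = 12)
h = -864 (h = 12*(-8 - 64) = 12*(-72) = -864)
x + (-52)**2/h = -25463 + (-52)**2/(-864) = -25463 + 2704*(-1/864) = -25463 - 169/54 = -1375171/54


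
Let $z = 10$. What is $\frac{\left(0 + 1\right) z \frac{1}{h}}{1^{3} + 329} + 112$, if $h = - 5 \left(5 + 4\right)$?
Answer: $\frac{166319}{1485} \approx 112.0$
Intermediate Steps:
$h = -45$ ($h = \left(-5\right) 9 = -45$)
$\frac{\left(0 + 1\right) z \frac{1}{h}}{1^{3} + 329} + 112 = \frac{\left(0 + 1\right) 10 \frac{1}{-45}}{1^{3} + 329} + 112 = \frac{1 \cdot 10 \left(- \frac{1}{45}\right)}{1 + 329} + 112 = \frac{10 \left(- \frac{1}{45}\right)}{330} + 112 = \left(- \frac{2}{9}\right) \frac{1}{330} + 112 = - \frac{1}{1485} + 112 = \frac{166319}{1485}$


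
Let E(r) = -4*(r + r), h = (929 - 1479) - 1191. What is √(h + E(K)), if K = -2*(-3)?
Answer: I*√1789 ≈ 42.297*I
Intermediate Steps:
h = -1741 (h = -550 - 1191 = -1741)
K = 6
E(r) = -8*r
√(h + E(K)) = √(-1741 - 8*6) = √(-1741 - 48) = √(-1789) = I*√1789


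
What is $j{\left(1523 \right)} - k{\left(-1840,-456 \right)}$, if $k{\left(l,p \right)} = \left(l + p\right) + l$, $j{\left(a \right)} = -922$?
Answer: $3214$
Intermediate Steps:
$k{\left(l,p \right)} = p + 2 l$
$j{\left(1523 \right)} - k{\left(-1840,-456 \right)} = -922 - \left(-456 + 2 \left(-1840\right)\right) = -922 - \left(-456 - 3680\right) = -922 - -4136 = -922 + 4136 = 3214$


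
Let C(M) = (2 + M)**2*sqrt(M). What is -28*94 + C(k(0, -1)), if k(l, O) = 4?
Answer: -2560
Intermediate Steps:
C(M) = sqrt(M)*(2 + M)**2
-28*94 + C(k(0, -1)) = -28*94 + sqrt(4)*(2 + 4)**2 = -2632 + 2*6**2 = -2632 + 2*36 = -2632 + 72 = -2560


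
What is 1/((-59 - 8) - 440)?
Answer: -1/507 ≈ -0.0019724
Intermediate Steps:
1/((-59 - 8) - 440) = 1/(-67 - 440) = 1/(-507) = -1/507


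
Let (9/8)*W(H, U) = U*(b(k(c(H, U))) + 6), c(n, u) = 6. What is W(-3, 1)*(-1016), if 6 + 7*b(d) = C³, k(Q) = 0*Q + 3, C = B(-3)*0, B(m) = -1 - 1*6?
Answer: -32512/7 ≈ -4644.6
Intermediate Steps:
B(m) = -7 (B(m) = -1 - 6 = -7)
C = 0 (C = -7*0 = 0)
k(Q) = 3 (k(Q) = 0 + 3 = 3)
b(d) = -6/7 (b(d) = -6/7 + (⅐)*0³ = -6/7 + (⅐)*0 = -6/7 + 0 = -6/7)
W(H, U) = 32*U/7 (W(H, U) = 8*(U*(-6/7 + 6))/9 = 8*(U*(36/7))/9 = 8*(36*U/7)/9 = 32*U/7)
W(-3, 1)*(-1016) = ((32/7)*1)*(-1016) = (32/7)*(-1016) = -32512/7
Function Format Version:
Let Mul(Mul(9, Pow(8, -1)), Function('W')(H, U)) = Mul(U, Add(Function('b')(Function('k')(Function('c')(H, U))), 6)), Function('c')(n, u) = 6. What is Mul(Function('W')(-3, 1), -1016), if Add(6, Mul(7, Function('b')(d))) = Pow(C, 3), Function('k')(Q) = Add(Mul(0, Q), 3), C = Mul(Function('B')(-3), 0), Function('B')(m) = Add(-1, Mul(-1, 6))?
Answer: Rational(-32512, 7) ≈ -4644.6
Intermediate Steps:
Function('B')(m) = -7 (Function('B')(m) = Add(-1, -6) = -7)
C = 0 (C = Mul(-7, 0) = 0)
Function('k')(Q) = 3 (Function('k')(Q) = Add(0, 3) = 3)
Function('b')(d) = Rational(-6, 7) (Function('b')(d) = Add(Rational(-6, 7), Mul(Rational(1, 7), Pow(0, 3))) = Add(Rational(-6, 7), Mul(Rational(1, 7), 0)) = Add(Rational(-6, 7), 0) = Rational(-6, 7))
Function('W')(H, U) = Mul(Rational(32, 7), U) (Function('W')(H, U) = Mul(Rational(8, 9), Mul(U, Add(Rational(-6, 7), 6))) = Mul(Rational(8, 9), Mul(U, Rational(36, 7))) = Mul(Rational(8, 9), Mul(Rational(36, 7), U)) = Mul(Rational(32, 7), U))
Mul(Function('W')(-3, 1), -1016) = Mul(Mul(Rational(32, 7), 1), -1016) = Mul(Rational(32, 7), -1016) = Rational(-32512, 7)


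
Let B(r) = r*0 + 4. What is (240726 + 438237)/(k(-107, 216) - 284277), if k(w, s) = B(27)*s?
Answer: -226321/94471 ≈ -2.3957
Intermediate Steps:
B(r) = 4 (B(r) = 0 + 4 = 4)
k(w, s) = 4*s
(240726 + 438237)/(k(-107, 216) - 284277) = (240726 + 438237)/(4*216 - 284277) = 678963/(864 - 284277) = 678963/(-283413) = 678963*(-1/283413) = -226321/94471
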